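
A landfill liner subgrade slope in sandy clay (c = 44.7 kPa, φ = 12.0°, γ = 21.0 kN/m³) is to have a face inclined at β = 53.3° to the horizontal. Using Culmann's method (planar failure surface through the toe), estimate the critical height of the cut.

H_c = 26.85 m

Culmann's analysis gives the critical failure plane at α_cr = (β + φ)/2 = (53.3 + 12.0)/2 = 32.6°, and the critical height
H_c = (4c/γ) · sinβ cosφ / [1 − cos(β − φ)]
    = (4·44.7/21.0) · sin53.3°·cos12.0° / [1 − cos(41.3°)]
    = 8.514 · 0.8018·0.9781 / [1 − 0.7513]
    = 8.514 · 0.7843 / 0.2487
    = 26.85 m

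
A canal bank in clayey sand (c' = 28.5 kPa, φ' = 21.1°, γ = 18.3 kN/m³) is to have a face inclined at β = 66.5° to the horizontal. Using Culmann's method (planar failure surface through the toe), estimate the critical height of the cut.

H_c = 17.89 m

Culmann's analysis gives the critical failure plane at α_cr = (β + φ')/2 = (66.5 + 21.1)/2 = 43.8°, and the critical height
H_c = (4c'/γ) · sinβ cosφ' / [1 − cos(β − φ')]
    = (4·28.5/18.3) · sin66.5°·cos21.1° / [1 − cos(45.4°)]
    = 6.230 · 0.9171·0.9330 / [1 − 0.7022]
    = 6.230 · 0.8556 / 0.2978
    = 17.89 m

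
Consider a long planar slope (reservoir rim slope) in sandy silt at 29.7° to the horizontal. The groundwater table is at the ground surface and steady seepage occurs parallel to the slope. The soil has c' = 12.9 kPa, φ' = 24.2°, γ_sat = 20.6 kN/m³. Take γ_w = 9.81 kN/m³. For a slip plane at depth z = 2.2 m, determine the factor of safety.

With seepage parallel to the slope and the water table at the surface, the effective normal stress on the slip plane uses the buoyant unit weight γ' = γ_sat − γ_w while the driving shear stress uses γ_sat:
FS = [c' + γ' z cos²β tanφ'] / [γ_sat z sinβ cosβ]
γ' = 20.6 − 9.81 = 10.79 kN/m³
Numerator = 12.9 + 10.79·2.2·cos²29.7°·tan24.2° = 12.9 + 10.79·2.2·0.7545·0.4494 = 20.949 kPa
Denominator = 20.6·2.2·sin29.7°·cos29.7° = 20.6·2.2·0.4955·0.8686 = 19.504 kPa
FS = 20.949 / 19.504 = 1.074

FS = 1.07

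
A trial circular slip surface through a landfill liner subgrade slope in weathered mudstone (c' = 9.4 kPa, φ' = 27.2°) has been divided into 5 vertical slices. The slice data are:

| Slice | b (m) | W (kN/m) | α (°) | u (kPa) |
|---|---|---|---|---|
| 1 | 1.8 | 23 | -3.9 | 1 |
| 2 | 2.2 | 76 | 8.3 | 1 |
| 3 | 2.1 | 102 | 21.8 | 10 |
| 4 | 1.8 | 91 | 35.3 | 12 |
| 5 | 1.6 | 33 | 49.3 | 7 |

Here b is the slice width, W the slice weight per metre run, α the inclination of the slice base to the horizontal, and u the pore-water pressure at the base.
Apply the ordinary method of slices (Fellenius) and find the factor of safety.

FS = 1.72

Ordinary method of slices: FS = Σ[c'·Δl_i + (W_i cosα_i − u_i·Δl_i)·tanφ'] / Σ W_i sinα_i, with Δl_i = b_i / cosα_i.
Slice 1: Δl = 1.8/cos(-3.9°) = 1.804 m; N'_1 = 23·cos(-3.9°) − 1·1.804 = 21.1; c'Δl = 16.96; W sinα = -1.6
Slice 2: Δl = 2.2/cos8.3° = 2.223 m; N'_2 = 76·cos8.3° − 1·2.223 = 73.0; c'Δl = 20.90; W sinα = 11.0
Slice 3: Δl = 2.1/cos21.8° = 2.262 m; N'_3 = 102·cos21.8° − 10·2.262 = 72.1; c'Δl = 21.26; W sinα = 37.9
Slice 4: Δl = 1.8/cos35.3° = 2.206 m; N'_4 = 91·cos35.3° − 12·2.206 = 47.8; c'Δl = 20.73; W sinα = 52.6
Slice 5: Δl = 1.6/cos49.3° = 2.454 m; N'_5 = 33·cos49.3° − 7·2.454 = 4.3; c'Δl = 23.06; W sinα = 25.0
Σc'Δl = 102.9 kN/m; ΣN' = 218.4 kN/m; ΣW sinα = 124.9 kN/m
Resisting = 102.9 + 218.4·tan27.2° = 102.9 + 112.2 = 215.1 kN/m
FS = 215.1 / 124.9 = 1.723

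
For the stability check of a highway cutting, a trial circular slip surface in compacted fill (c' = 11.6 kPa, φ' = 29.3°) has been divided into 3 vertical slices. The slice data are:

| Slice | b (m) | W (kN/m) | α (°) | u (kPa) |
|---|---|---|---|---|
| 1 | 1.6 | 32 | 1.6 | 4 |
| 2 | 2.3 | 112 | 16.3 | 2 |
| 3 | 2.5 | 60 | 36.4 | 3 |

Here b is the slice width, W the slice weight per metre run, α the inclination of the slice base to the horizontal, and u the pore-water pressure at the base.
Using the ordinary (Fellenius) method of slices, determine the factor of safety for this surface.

FS = 2.59

Ordinary method of slices: FS = Σ[c'·Δl_i + (W_i cosα_i − u_i·Δl_i)·tanφ'] / Σ W_i sinα_i, with Δl_i = b_i / cosα_i.
Slice 1: Δl = 1.6/cos1.6° = 1.601 m; N'_1 = 32·cos1.6° − 4·1.601 = 25.6; c'Δl = 18.57; W sinα = 0.9
Slice 2: Δl = 2.3/cos16.3° = 2.396 m; N'_2 = 112·cos16.3° − 2·2.396 = 102.7; c'Δl = 27.80; W sinα = 31.4
Slice 3: Δl = 2.5/cos36.4° = 3.106 m; N'_3 = 60·cos36.4° − 3·3.106 = 39.0; c'Δl = 36.03; W sinα = 35.6
Σc'Δl = 82.4 kN/m; ΣN' = 167.3 kN/m; ΣW sinα = 67.9 kN/m
Resisting = 82.4 + 167.3·tan29.3° = 82.4 + 93.9 = 176.3 kN/m
FS = 176.3 / 67.9 = 2.595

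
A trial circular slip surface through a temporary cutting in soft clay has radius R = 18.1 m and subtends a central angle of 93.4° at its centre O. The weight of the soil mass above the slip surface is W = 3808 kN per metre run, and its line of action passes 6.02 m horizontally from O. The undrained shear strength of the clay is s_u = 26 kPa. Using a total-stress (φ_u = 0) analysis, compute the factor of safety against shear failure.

FS = 0.61

Taking moments about the centre O, the resisting moment is provided by the undrained shear strength acting along the arc:
Arc length L_a = R·θ = 18.1·(93.4°·π/180) = 18.1·1.6301 = 29.51 m
M_R = s_u·L_a·R = 26·29.51·18.1 = 13885.3 kN·m/m
M_D = W·d = 3808·6.02 = 22924.2 kN·m/m
FS = M_R / M_D = 13885.3 / 22924.2 = 0.606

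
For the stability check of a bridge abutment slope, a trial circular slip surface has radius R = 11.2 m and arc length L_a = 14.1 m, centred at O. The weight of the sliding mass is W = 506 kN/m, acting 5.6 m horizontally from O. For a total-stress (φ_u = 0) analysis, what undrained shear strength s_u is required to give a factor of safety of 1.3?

s_u = 23.3 kPa

FS = s_u·L_a·R / (W·d), so s_u = FS·W·d / (L_a·R).
s_u = 1.3·506·5.6 / (14.10·11.2) = 3683.7 / 157.92 = 23.33 kPa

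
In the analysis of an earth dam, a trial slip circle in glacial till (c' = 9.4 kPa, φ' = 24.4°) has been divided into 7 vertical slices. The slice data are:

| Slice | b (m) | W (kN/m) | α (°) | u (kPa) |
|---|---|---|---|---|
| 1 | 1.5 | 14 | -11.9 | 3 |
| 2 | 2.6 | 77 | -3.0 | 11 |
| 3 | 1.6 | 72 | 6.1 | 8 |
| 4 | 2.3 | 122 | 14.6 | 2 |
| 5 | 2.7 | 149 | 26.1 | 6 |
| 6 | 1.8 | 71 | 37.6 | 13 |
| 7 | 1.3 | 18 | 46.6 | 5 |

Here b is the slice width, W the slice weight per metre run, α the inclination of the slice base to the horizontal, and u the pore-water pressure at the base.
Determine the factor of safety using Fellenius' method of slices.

Ordinary method of slices: FS = Σ[c'·Δl_i + (W_i cosα_i − u_i·Δl_i)·tanφ'] / Σ W_i sinα_i, with Δl_i = b_i / cosα_i.
Slice 1: Δl = 1.5/cos(-11.9°) = 1.533 m; N'_1 = 14·cos(-11.9°) − 3·1.533 = 9.1; c'Δl = 14.41; W sinα = -2.9
Slice 2: Δl = 2.6/cos(-3.0°) = 2.604 m; N'_2 = 77·cos(-3.0°) − 11·2.604 = 48.3; c'Δl = 24.47; W sinα = -4.0
Slice 3: Δl = 1.6/cos6.1° = 1.609 m; N'_3 = 72·cos6.1° − 8·1.609 = 58.7; c'Δl = 15.13; W sinα = 7.7
Slice 4: Δl = 2.3/cos14.6° = 2.377 m; N'_4 = 122·cos14.6° − 2·2.377 = 113.3; c'Δl = 22.34; W sinα = 30.8
Slice 5: Δl = 2.7/cos26.1° = 3.007 m; N'_5 = 149·cos26.1° − 6·3.007 = 115.8; c'Δl = 28.26; W sinα = 65.6
Slice 6: Δl = 1.8/cos37.6° = 2.272 m; N'_6 = 71·cos37.6° − 13·2.272 = 26.7; c'Δl = 21.36; W sinα = 43.3
Slice 7: Δl = 1.3/cos46.6° = 1.892 m; N'_7 = 18·cos46.6° − 5·1.892 = 2.9; c'Δl = 17.79; W sinα = 13.1
Σc'Δl = 143.8 kN/m; ΣN' = 374.8 kN/m; ΣW sinα = 153.4 kN/m
Resisting = 143.8 + 374.8·tan24.4° = 143.8 + 170.0 = 313.8 kN/m
FS = 313.8 / 153.4 = 2.045

FS = 2.04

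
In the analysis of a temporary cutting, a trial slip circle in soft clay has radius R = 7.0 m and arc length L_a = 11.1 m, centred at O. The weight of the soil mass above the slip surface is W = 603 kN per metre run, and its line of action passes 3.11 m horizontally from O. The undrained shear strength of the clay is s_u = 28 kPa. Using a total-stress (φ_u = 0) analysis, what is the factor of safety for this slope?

Taking moments about the centre O, the resisting moment is provided by the undrained shear strength acting along the arc:
M_R = s_u·L_a·R = 28·11.10·7.0 = 2175.6 kN·m/m
M_D = W·d = 603·3.11 = 1875.3 kN·m/m
FS = M_R / M_D = 2175.6 / 1875.3 = 1.160

FS = 1.16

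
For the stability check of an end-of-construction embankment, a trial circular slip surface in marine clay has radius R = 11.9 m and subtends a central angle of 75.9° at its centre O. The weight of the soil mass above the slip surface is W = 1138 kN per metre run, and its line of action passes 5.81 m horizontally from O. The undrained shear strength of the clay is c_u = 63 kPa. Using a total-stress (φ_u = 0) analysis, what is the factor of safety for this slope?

FS = 1.79

Taking moments about the centre O, the resisting moment is provided by the undrained shear strength acting along the arc:
Arc length L_a = R·θ = 11.9·(75.9°·π/180) = 11.9·1.3247 = 15.76 m
M_R = c_u·L_a·R = 63·15.76·11.9 = 11818.3 kN·m/m
M_D = W·d = 1138·5.81 = 6611.8 kN·m/m
FS = M_R / M_D = 11818.3 / 6611.8 = 1.787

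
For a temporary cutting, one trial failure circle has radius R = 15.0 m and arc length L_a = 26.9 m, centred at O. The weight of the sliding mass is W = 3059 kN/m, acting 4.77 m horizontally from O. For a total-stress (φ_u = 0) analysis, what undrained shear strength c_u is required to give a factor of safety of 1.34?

FS = c_u·L_a·R / (W·d), so c_u = FS·W·d / (L_a·R).
c_u = 1.34·3059·4.77 / (26.90·15.0) = 19552.5 / 403.50 = 48.46 kPa

c_u = 48.5 kPa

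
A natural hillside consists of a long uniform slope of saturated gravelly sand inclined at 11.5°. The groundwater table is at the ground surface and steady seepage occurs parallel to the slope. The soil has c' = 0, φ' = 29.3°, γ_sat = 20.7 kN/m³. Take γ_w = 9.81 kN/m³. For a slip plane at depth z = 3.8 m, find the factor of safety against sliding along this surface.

FS = 1.45

With seepage parallel to the slope and the water table at the surface, the effective normal stress on the slip plane uses the buoyant unit weight γ' = γ_sat − γ_w while the driving shear stress uses γ_sat:
FS = [c' + γ' z cos²β tanφ'] / [γ_sat z sinβ cosβ]
(For c' = 0 this reduces to FS = (γ'/γ_sat)·tanφ'/tanβ.)
γ' = 20.7 − 9.81 = 10.89 kN/m³
Numerator = 0.0 + 10.89·3.8·cos²11.5°·tan29.3° = 0.0 + 10.89·3.8·0.9603·0.5612 = 22.299 kPa
Denominator = 20.7·3.8·sin11.5°·cos11.5° = 20.7·3.8·0.1994·0.9799 = 15.367 kPa
FS = 22.299 / 15.367 = 1.451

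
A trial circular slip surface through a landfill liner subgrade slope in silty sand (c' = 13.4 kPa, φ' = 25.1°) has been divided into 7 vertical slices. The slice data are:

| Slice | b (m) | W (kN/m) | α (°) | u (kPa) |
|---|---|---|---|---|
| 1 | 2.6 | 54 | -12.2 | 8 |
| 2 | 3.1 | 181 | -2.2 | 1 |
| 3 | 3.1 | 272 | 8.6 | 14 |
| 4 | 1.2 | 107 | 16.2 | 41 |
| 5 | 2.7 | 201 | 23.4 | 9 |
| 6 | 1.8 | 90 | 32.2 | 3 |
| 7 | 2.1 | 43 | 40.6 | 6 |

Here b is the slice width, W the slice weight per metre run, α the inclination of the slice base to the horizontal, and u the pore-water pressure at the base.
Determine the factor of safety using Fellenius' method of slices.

FS = 2.80

Ordinary method of slices: FS = Σ[c'·Δl_i + (W_i cosα_i − u_i·Δl_i)·tanφ'] / Σ W_i sinα_i, with Δl_i = b_i / cosα_i.
Slice 1: Δl = 2.6/cos(-12.2°) = 2.660 m; N'_1 = 54·cos(-12.2°) − 8·2.660 = 31.5; c'Δl = 35.65; W sinα = -11.4
Slice 2: Δl = 3.1/cos(-2.2°) = 3.102 m; N'_2 = 181·cos(-2.2°) − 1·3.102 = 177.8; c'Δl = 41.57; W sinα = -6.9
Slice 3: Δl = 3.1/cos8.6° = 3.135 m; N'_3 = 272·cos8.6° − 14·3.135 = 225.0; c'Δl = 42.01; W sinα = 40.7
Slice 4: Δl = 1.2/cos16.2° = 1.250 m; N'_4 = 107·cos16.2° − 41·1.250 = 51.5; c'Δl = 16.74; W sinα = 29.9
Slice 5: Δl = 2.7/cos23.4° = 2.942 m; N'_5 = 201·cos23.4° − 9·2.942 = 158.0; c'Δl = 39.42; W sinα = 79.8
Slice 6: Δl = 1.8/cos32.2° = 2.127 m; N'_6 = 90·cos32.2° − 3·2.127 = 69.8; c'Δl = 28.50; W sinα = 48.0
Slice 7: Δl = 2.1/cos40.6° = 2.766 m; N'_7 = 43·cos40.6° − 6·2.766 = 16.1; c'Δl = 37.06; W sinα = 28.0
Σc'Δl = 241.0 kN/m; ΣN' = 729.7 kN/m; ΣW sinα = 207.9 kN/m
Resisting = 241.0 + 729.7·tan25.1° = 241.0 + 341.8 = 582.8 kN/m
FS = 582.8 / 207.9 = 2.803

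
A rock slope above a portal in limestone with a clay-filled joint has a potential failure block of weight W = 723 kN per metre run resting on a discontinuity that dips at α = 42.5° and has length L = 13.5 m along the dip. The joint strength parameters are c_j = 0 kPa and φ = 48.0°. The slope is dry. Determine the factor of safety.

Resolving the block weight along and normal to the plane and applying the Mohr–Coulomb strength on the joint:
N' = W cosα = 723·cos42.5° = 533.1 kN/m
Driving force T = W sinα = 723·sin42.5° = 488.5 kN/m
Resisting force R = c_j·L + N'·tanφ = 0·13.5 + 533.1·tan48.0° = 0.0 + 592.0 = 592.0 kN/m
FS = R / T = 592.0 / 488.5 = 1.212

FS = 1.21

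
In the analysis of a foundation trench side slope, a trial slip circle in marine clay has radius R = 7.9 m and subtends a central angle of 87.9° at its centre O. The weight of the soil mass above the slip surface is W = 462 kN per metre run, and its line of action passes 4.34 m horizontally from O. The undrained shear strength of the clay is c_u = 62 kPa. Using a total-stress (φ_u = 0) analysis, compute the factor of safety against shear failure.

Taking moments about the centre O, the resisting moment is provided by the undrained shear strength acting along the arc:
Arc length L_a = R·θ = 7.9·(87.9°·π/180) = 7.9·1.5341 = 12.12 m
M_R = c_u·L_a·R = 62·12.12·7.9 = 5936.2 kN·m/m
M_D = W·d = 462·4.34 = 2005.1 kN·m/m
FS = M_R / M_D = 5936.2 / 2005.1 = 2.961

FS = 2.96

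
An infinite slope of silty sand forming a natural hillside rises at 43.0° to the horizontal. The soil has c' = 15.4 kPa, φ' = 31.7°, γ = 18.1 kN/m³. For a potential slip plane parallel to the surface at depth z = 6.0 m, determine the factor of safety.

FS = 0.95

For an infinite slope with a slip plane parallel to the surface (no pore pressure): FS = [c' + γz cos²β tanφ'] / [γz sinβ cosβ].
γz = 18.1·6.0 = 108.60 kN/m²
Numerator = 15.4 + 108.60·cos²43.0°·tan31.7° = 15.4 + 108.60·0.5349·0.6176 = 51.276 kPa
Denominator = 108.60·sin43.0°·cos43.0° = 108.60·0.6820·0.7314 = 54.168 kPa
FS = 51.276 / 54.168 = 0.947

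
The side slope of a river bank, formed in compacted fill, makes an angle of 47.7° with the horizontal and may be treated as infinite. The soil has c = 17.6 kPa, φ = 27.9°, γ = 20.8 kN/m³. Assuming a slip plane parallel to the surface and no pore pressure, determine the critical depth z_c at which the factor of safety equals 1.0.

z_c = 3.28 m

Setting FS = 1.00 in FS = [c + γz cos²β tanφ] / [γz sinβ cosβ] and solving for z:
z = c / [γ cosβ (FS·sinβ − cosβ·tanφ)]
  = 17.6 / [20.8·cos47.7°·(1.00·sin47.7° − cos47.7°·tan27.9°)]
  = 17.6 / [20.8·0.6730·(1.00·0.7396 − 0.6730·0.5295)]
  = 17.6 / 5.3655 = 3.280 m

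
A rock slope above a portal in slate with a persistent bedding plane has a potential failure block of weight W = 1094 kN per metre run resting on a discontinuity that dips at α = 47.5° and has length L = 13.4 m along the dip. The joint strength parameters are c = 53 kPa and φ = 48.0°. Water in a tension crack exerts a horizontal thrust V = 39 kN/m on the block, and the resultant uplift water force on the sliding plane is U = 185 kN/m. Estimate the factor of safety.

FS = 1.55

Resolving the block weight along and normal to the plane and applying the Mohr–Coulomb strength on the joint:
N' = W cosα − U − V sinα = 1094·cos47.5° − 185 − 39·sin47.5° = 525.3 kN/m
Driving force T = W sinα + V cosα = 1094·sin47.5° + 39·cos47.5° = 832.9 kN/m
Resisting force R = c·L + N'·tanφ = 53·13.4 + 525.3·tan48.0° = 710.2 + 583.5 = 1293.7 kN/m
FS = R / T = 1293.7 / 832.9 = 1.553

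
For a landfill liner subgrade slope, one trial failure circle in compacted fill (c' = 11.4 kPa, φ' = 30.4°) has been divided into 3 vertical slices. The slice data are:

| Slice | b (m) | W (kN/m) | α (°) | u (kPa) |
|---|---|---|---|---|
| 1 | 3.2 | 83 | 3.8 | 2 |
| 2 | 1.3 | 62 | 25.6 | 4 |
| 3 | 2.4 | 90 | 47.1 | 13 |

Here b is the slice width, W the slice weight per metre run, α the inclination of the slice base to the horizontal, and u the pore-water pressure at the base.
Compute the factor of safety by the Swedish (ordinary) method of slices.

FS = 1.80

Ordinary method of slices: FS = Σ[c'·Δl_i + (W_i cosα_i − u_i·Δl_i)·tanφ'] / Σ W_i sinα_i, with Δl_i = b_i / cosα_i.
Slice 1: Δl = 3.2/cos3.8° = 3.207 m; N'_1 = 83·cos3.8° − 2·3.207 = 76.4; c'Δl = 36.56; W sinα = 5.5
Slice 2: Δl = 1.3/cos25.6° = 1.442 m; N'_2 = 62·cos25.6° − 4·1.442 = 50.1; c'Δl = 16.43; W sinα = 26.8
Slice 3: Δl = 2.4/cos47.1° = 3.526 m; N'_3 = 90·cos47.1° − 13·3.526 = 15.4; c'Δl = 40.19; W sinα = 65.9
Σc'Δl = 93.2 kN/m; ΣN' = 142.0 kN/m; ΣW sinα = 98.2 kN/m
Resisting = 93.2 + 142.0·tan30.4° = 93.2 + 83.3 = 176.5 kN/m
FS = 176.5 / 98.2 = 1.797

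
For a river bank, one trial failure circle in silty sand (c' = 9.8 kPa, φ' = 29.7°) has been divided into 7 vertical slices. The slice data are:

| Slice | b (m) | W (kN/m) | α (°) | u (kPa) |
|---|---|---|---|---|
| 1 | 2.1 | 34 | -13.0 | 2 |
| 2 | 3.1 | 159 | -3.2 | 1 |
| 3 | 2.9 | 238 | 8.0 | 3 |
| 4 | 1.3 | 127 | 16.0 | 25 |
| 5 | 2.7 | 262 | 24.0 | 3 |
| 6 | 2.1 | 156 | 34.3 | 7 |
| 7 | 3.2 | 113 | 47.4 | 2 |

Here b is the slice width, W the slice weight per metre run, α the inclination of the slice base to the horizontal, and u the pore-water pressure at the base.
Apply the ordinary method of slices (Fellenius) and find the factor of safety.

FS = 2.16

Ordinary method of slices: FS = Σ[c'·Δl_i + (W_i cosα_i − u_i·Δl_i)·tanφ'] / Σ W_i sinα_i, with Δl_i = b_i / cosα_i.
Slice 1: Δl = 2.1/cos(-13.0°) = 2.155 m; N'_1 = 34·cos(-13.0°) − 2·2.155 = 28.8; c'Δl = 21.12; W sinα = -7.6
Slice 2: Δl = 3.1/cos(-3.2°) = 3.105 m; N'_2 = 159·cos(-3.2°) − 1·3.105 = 155.6; c'Δl = 30.43; W sinα = -8.9
Slice 3: Δl = 2.9/cos8.0° = 2.928 m; N'_3 = 238·cos8.0° − 3·2.928 = 226.9; c'Δl = 28.70; W sinα = 33.1
Slice 4: Δl = 1.3/cos16.0° = 1.352 m; N'_4 = 127·cos16.0° − 25·1.352 = 88.3; c'Δl = 13.25; W sinα = 35.0
Slice 5: Δl = 2.7/cos24.0° = 2.956 m; N'_5 = 262·cos24.0° − 3·2.956 = 230.5; c'Δl = 28.96; W sinα = 106.6
Slice 6: Δl = 2.1/cos34.3° = 2.542 m; N'_6 = 156·cos34.3° − 7·2.542 = 111.1; c'Δl = 24.91; W sinα = 87.9
Slice 7: Δl = 3.2/cos47.4° = 4.728 m; N'_7 = 113·cos47.4° − 2·4.728 = 67.0; c'Δl = 46.33; W sinα = 83.2
Σc'Δl = 193.7 kN/m; ΣN' = 908.2 kN/m; ΣW sinα = 329.3 kN/m
Resisting = 193.7 + 908.2·tan29.7° = 193.7 + 518.0 = 711.8 kN/m
FS = 711.8 / 329.3 = 2.162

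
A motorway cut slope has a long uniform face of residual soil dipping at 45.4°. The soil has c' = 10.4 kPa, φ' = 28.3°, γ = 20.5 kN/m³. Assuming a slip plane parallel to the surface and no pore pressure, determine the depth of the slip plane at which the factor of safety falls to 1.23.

Setting FS = 1.23 in FS = [c' + γz cos²β tanφ'] / [γz sinβ cosβ] and solving for z:
z = c' / [γ cosβ (FS·sinβ − cosβ·tanφ')]
  = 10.4 / [20.5·cos45.4°·(1.23·sin45.4° − cos45.4°·tan28.3°)]
  = 10.4 / [20.5·0.7022·(1.23·0.7120 − 0.7022·0.5384)]
  = 10.4 / 7.1643 = 1.452 m

z = 1.45 m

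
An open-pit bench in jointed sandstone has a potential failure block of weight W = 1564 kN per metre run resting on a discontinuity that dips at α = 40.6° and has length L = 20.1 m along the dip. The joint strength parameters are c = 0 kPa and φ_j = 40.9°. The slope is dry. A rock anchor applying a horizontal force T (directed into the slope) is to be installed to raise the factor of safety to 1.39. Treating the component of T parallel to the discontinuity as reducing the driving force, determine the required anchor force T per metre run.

T = 238 kN/m

Resolving forces along and normal to the sliding plane, with the horizontal anchor force T adding T·sinα to the effective normal force and T·cosα acting up the plane against the driving force:
FS = [cL + (W cosα + T sinα) tanφ_j] / [W sinα − T cosα]
Without the anchor: N' = 1187.5 kN/m, driving T_d = 1017.8 kN/m, resisting R = 0·20.1 + 1187.5·tan40.9° = 1028.6 kN/m, FS = 1.01.
Setting FS = 1.39 and solving for T:
1.39·(1017.8 − T cos40.6°) = 1028.6 + T sin40.6°·tan40.9°
T·(sin40.6°·tan40.9° + 1.39·cos40.6°) = 1.39·1017.8 − 1028.6
T·(0.6508·0.8662 + 1.39·0.7593) = 1414.8 − 1028.6 = 386.1
T·1.6191 = 386.1
T = 238.5 kN/m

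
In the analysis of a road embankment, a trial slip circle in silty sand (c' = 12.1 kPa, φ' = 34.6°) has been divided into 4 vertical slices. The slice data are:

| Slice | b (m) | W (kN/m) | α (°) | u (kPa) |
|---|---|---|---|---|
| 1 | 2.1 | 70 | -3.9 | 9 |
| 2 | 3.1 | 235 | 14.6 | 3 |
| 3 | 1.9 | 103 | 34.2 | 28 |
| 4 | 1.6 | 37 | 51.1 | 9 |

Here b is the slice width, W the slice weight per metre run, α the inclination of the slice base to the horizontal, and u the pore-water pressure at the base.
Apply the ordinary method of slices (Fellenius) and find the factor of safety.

Ordinary method of slices: FS = Σ[c'·Δl_i + (W_i cosα_i − u_i·Δl_i)·tanφ'] / Σ W_i sinα_i, with Δl_i = b_i / cosα_i.
Slice 1: Δl = 2.1/cos(-3.9°) = 2.105 m; N'_1 = 70·cos(-3.9°) − 9·2.105 = 50.9; c'Δl = 25.47; W sinα = -4.8
Slice 2: Δl = 3.1/cos14.6° = 3.203 m; N'_2 = 235·cos14.6° − 3·3.203 = 217.8; c'Δl = 38.76; W sinα = 59.2
Slice 3: Δl = 1.9/cos34.2° = 2.297 m; N'_3 = 103·cos34.2° − 28·2.297 = 20.9; c'Δl = 27.80; W sinα = 57.9
Slice 4: Δl = 1.6/cos51.1° = 2.548 m; N'_4 = 37·cos51.1° − 9·2.548 = 0.3; c'Δl = 30.83; W sinα = 28.8
Σc'Δl = 122.9 kN/m; ΣN' = 289.9 kN/m; ΣW sinα = 141.2 kN/m
Resisting = 122.9 + 289.9·tan34.6° = 122.9 + 200.0 = 322.8 kN/m
FS = 322.8 / 141.2 = 2.287

FS = 2.29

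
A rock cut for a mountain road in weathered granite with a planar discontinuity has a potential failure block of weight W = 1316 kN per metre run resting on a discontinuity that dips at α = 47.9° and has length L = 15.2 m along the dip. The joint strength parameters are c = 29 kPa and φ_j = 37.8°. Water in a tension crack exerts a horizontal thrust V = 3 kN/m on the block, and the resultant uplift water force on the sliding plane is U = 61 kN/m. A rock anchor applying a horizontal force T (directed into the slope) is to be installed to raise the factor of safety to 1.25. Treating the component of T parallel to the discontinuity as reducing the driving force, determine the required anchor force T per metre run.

Resolving forces along and normal to the sliding plane, with the horizontal anchor force T adding T·sinα to the effective normal force and T·cosα acting up the plane against the driving force:
FS = [cL + (W cosα − U − V sinα + T sinα) tanφ_j] / [W sinα + V cosα − T cosα]
Without the anchor: N' = 819.1 kN/m, driving T_d = 978.5 kN/m, resisting R = 29·15.2 + 819.1·tan37.8° = 1076.1 kN/m, FS = 1.10.
Setting FS = 1.25 and solving for T:
1.25·(978.5 − T cos47.9°) = 1076.1 + T sin47.9°·tan37.8°
T·(sin47.9°·tan37.8° + 1.25·cos47.9°) = 1.25·978.5 − 1076.1
T·(0.7420·0.7757 + 1.25·0.6704) = 1223.1 − 1076.1 = 146.9
T·1.4136 = 146.9
T = 103.9 kN/m

T = 104 kN/m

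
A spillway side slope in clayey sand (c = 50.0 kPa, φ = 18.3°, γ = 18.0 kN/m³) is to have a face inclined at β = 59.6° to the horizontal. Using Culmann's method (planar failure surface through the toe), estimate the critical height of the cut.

Culmann's analysis gives the critical failure plane at α_cr = (β + φ)/2 = (59.6 + 18.3)/2 = 39.0°, and the critical height
H_c = (4c/γ) · sinβ cosφ / [1 − cos(β − φ)]
    = (4·50.0/18.0) · sin59.6°·cos18.3° / [1 − cos(41.3°)]
    = 11.111 · 0.8625·0.9494 / [1 − 0.7513]
    = 11.111 · 0.8189 / 0.2487
    = 36.58 m

H_c = 36.58 m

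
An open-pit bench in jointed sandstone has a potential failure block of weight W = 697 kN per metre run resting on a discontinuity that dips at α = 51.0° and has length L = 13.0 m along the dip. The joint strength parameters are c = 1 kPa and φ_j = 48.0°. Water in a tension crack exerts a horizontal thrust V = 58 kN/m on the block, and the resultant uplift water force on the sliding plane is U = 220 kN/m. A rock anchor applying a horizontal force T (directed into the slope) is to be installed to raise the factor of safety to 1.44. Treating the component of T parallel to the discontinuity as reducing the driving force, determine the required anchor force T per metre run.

Resolving forces along and normal to the sliding plane, with the horizontal anchor force T adding T·sinα to the effective normal force and T·cosα acting up the plane against the driving force:
FS = [cL + (W cosα − U − V sinα + T sinα) tanφ_j] / [W sinα + V cosα − T cosα]
Without the anchor: N' = 173.6 kN/m, driving T_d = 578.2 kN/m, resisting R = 1·13.0 + 173.6·tan48.0° = 205.8 kN/m, FS = 0.36.
Setting FS = 1.44 and solving for T:
1.44·(578.2 − T cos51.0°) = 205.8 + T sin51.0°·tan48.0°
T·(sin51.0°·tan48.0° + 1.44·cos51.0°) = 1.44·578.2 − 205.8
T·(0.7771·1.1106 + 1.44·0.6293) = 832.6 − 205.8 = 626.8
T·1.7693 = 626.8
T = 354.3 kN/m

T = 354 kN/m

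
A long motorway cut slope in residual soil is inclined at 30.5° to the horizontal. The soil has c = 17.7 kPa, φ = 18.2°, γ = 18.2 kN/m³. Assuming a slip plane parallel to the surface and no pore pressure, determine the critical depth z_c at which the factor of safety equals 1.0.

z_c = 5.03 m

Setting FS = 1.00 in FS = [c + γz cos²β tanφ] / [γz sinβ cosβ] and solving for z:
z = c / [γ cosβ (FS·sinβ − cosβ·tanφ)]
  = 17.7 / [18.2·cos30.5°·(1.00·sin30.5° − cos30.5°·tan18.2°)]
  = 17.7 / [18.2·0.8616·(1.00·0.5075 − 0.8616·0.3288)]
  = 17.7 / 3.5166 = 5.033 m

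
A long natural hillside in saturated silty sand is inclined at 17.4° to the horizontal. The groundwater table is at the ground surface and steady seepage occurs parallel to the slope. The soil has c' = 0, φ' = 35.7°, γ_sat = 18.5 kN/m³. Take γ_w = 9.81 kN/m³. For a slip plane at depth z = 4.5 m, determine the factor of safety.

With seepage parallel to the slope and the water table at the surface, the effective normal stress on the slip plane uses the buoyant unit weight γ' = γ_sat − γ_w while the driving shear stress uses γ_sat:
FS = [c' + γ' z cos²β tanφ'] / [γ_sat z sinβ cosβ]
(For c' = 0 this reduces to FS = (γ'/γ_sat)·tanφ'/tanβ.)
γ' = 18.5 − 9.81 = 8.69 kN/m³
Numerator = 0.0 + 8.69·4.5·cos²17.4°·tan35.7° = 0.0 + 8.69·4.5·0.9106·0.7186 = 25.587 kPa
Denominator = 18.5·4.5·sin17.4°·cos17.4° = 18.5·4.5·0.2990·0.9542 = 23.756 kPa
FS = 25.587 / 23.756 = 1.077

FS = 1.08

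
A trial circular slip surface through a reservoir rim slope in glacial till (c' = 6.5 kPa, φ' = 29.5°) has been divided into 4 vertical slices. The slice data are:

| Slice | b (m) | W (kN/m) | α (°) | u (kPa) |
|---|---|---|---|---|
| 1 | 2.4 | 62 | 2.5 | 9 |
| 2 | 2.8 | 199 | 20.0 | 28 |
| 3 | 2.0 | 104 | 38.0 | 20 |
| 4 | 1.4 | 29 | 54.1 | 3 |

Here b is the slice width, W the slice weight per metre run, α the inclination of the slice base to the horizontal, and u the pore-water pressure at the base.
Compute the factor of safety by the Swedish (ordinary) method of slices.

Ordinary method of slices: FS = Σ[c'·Δl_i + (W_i cosα_i − u_i·Δl_i)·tanφ'] / Σ W_i sinα_i, with Δl_i = b_i / cosα_i.
Slice 1: Δl = 2.4/cos2.5° = 2.402 m; N'_1 = 62·cos2.5° − 9·2.402 = 40.3; c'Δl = 15.61; W sinα = 2.7
Slice 2: Δl = 2.8/cos20.0° = 2.980 m; N'_2 = 199·cos20.0° − 28·2.980 = 103.6; c'Δl = 19.37; W sinα = 68.1
Slice 3: Δl = 2.0/cos38.0° = 2.538 m; N'_3 = 104·cos38.0° − 20·2.538 = 31.2; c'Δl = 16.50; W sinα = 64.0
Slice 4: Δl = 1.4/cos54.1° = 2.388 m; N'_4 = 29·cos54.1° − 3·2.388 = 9.8; c'Δl = 15.52; W sinα = 23.5
Σc'Δl = 67.0 kN/m; ΣN' = 184.9 kN/m; ΣW sinα = 158.3 kN/m
Resisting = 67.0 + 184.9·tan29.5° = 67.0 + 104.6 = 171.6 kN/m
FS = 171.6 / 158.3 = 1.084

FS = 1.08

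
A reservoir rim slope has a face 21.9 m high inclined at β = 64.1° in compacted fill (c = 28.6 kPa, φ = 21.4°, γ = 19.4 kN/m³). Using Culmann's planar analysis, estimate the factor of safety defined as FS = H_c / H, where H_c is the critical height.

H_c = (4c/γ) · sinβ cosφ / [1 − cos(β − φ)]
    = (4·28.6/19.4) · sin64.1°·cos21.4° / [1 − cos42.7°]
    = 5.897 · 0.8375 / 0.2651 = 18.63 m
FS = H_c / H = 18.63 / 21.9 = 0.851

FS = 0.85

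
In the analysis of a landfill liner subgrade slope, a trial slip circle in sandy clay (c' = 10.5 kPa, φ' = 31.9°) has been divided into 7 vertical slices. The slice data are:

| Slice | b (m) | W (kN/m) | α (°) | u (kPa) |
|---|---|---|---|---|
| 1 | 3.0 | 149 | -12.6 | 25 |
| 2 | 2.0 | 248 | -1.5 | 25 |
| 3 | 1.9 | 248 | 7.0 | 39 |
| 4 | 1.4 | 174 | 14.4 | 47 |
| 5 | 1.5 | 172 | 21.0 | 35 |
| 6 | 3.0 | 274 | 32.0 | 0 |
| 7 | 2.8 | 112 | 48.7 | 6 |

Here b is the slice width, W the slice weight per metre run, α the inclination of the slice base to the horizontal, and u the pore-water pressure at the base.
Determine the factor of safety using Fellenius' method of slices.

Ordinary method of slices: FS = Σ[c'·Δl_i + (W_i cosα_i − u_i·Δl_i)·tanφ'] / Σ W_i sinα_i, with Δl_i = b_i / cosα_i.
Slice 1: Δl = 3.0/cos(-12.6°) = 3.074 m; N'_1 = 149·cos(-12.6°) − 25·3.074 = 68.6; c'Δl = 32.28; W sinα = -32.5
Slice 2: Δl = 2.0/cos(-1.5°) = 2.001 m; N'_2 = 248·cos(-1.5°) − 25·2.001 = 197.9; c'Δl = 21.01; W sinα = -6.5
Slice 3: Δl = 1.9/cos7.0° = 1.914 m; N'_3 = 248·cos7.0° − 39·1.914 = 171.5; c'Δl = 20.10; W sinα = 30.2
Slice 4: Δl = 1.4/cos14.4° = 1.445 m; N'_4 = 174·cos14.4° − 47·1.445 = 100.6; c'Δl = 15.18; W sinα = 43.3
Slice 5: Δl = 1.5/cos21.0° = 1.607 m; N'_5 = 172·cos21.0° − 35·1.607 = 104.3; c'Δl = 16.87; W sinα = 61.6
Slice 6: Δl = 3.0/cos32.0° = 3.538 m; N'_6 = 274·cos32.0° − 0·3.538 = 232.4; c'Δl = 37.14; W sinα = 145.2
Slice 7: Δl = 2.8/cos48.7° = 4.242 m; N'_7 = 112·cos48.7° − 6·4.242 = 48.5; c'Δl = 44.55; W sinα = 84.1
Σc'Δl = 187.1 kN/m; ΣN' = 923.7 kN/m; ΣW sinα = 325.5 kN/m
Resisting = 187.1 + 923.7·tan31.9° = 187.1 + 575.0 = 762.1 kN/m
FS = 762.1 / 325.5 = 2.341

FS = 2.34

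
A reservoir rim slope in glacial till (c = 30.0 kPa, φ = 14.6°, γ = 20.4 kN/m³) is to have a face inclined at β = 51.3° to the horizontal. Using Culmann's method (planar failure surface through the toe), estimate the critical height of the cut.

H_c = 22.41 m

Culmann's analysis gives the critical failure plane at α_cr = (β + φ)/2 = (51.3 + 14.6)/2 = 32.9°, and the critical height
H_c = (4c/γ) · sinβ cosφ / [1 − cos(β − φ)]
    = (4·30.0/20.4) · sin51.3°·cos14.6° / [1 − cos(36.7°)]
    = 5.882 · 0.7804·0.9677 / [1 − 0.8018]
    = 5.882 · 0.7552 / 0.1982
    = 22.41 m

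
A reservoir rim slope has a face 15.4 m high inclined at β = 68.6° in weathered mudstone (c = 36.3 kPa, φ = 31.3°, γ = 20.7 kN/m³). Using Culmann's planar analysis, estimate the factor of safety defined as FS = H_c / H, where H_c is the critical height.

H_c = (4c/γ) · sinβ cosφ / [1 − cos(β − φ)]
    = (4·36.3/20.7) · sin68.6°·cos31.3° / [1 − cos37.3°]
    = 7.014 · 0.7955 / 0.2045 = 27.28 m
FS = H_c / H = 27.28 / 15.4 = 1.772

FS = 1.77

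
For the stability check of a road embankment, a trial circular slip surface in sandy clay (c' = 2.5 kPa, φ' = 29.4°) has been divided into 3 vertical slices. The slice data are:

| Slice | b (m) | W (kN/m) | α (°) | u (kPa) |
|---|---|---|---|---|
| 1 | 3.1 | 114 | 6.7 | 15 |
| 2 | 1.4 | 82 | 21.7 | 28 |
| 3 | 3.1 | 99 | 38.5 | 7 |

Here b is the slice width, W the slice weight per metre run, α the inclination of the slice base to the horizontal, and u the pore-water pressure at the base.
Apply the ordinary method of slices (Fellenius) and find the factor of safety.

Ordinary method of slices: FS = Σ[c'·Δl_i + (W_i cosα_i − u_i·Δl_i)·tanφ'] / Σ W_i sinα_i, with Δl_i = b_i / cosα_i.
Slice 1: Δl = 3.1/cos6.7° = 3.121 m; N'_1 = 114·cos6.7° − 15·3.121 = 66.4; c'Δl = 7.80; W sinα = 13.3
Slice 2: Δl = 1.4/cos21.7° = 1.507 m; N'_2 = 82·cos21.7° − 28·1.507 = 34.0; c'Δl = 3.77; W sinα = 30.3
Slice 3: Δl = 3.1/cos38.5° = 3.961 m; N'_3 = 99·cos38.5° − 7·3.961 = 49.8; c'Δl = 9.90; W sinα = 61.6
Σc'Δl = 21.5 kN/m; ΣN' = 150.2 kN/m; ΣW sinα = 105.2 kN/m
Resisting = 21.5 + 150.2·tan29.4° = 21.5 + 84.6 = 106.1 kN/m
FS = 106.1 / 105.2 = 1.008

FS = 1.01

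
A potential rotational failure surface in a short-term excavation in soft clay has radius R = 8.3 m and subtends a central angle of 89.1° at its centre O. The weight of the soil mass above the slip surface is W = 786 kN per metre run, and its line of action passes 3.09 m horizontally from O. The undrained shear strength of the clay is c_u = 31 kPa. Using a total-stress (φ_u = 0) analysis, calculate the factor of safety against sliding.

FS = 1.37

Taking moments about the centre O, the resisting moment is provided by the undrained shear strength acting along the arc:
Arc length L_a = R·θ = 8.3·(89.1°·π/180) = 8.3·1.5551 = 12.91 m
M_R = c_u·L_a·R = 31·12.91·8.3 = 3321.0 kN·m/m
M_D = W·d = 786·3.09 = 2428.7 kN·m/m
FS = M_R / M_D = 3321.0 / 2428.7 = 1.367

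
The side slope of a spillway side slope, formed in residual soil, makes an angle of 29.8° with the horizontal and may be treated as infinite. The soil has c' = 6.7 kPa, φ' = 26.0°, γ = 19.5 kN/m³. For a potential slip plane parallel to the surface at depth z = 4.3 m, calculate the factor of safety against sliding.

FS = 1.04

For an infinite slope with a slip plane parallel to the surface (no pore pressure): FS = [c' + γz cos²β tanφ'] / [γz sinβ cosβ].
γz = 19.5·4.3 = 83.85 kN/m²
Numerator = 6.7 + 83.85·cos²29.8°·tan26.0° = 6.7 + 83.85·0.7530·0.4877 = 37.496 kPa
Denominator = 83.85·sin29.8°·cos29.8° = 83.85·0.4970·0.8678 = 36.161 kPa
FS = 37.496 / 36.161 = 1.037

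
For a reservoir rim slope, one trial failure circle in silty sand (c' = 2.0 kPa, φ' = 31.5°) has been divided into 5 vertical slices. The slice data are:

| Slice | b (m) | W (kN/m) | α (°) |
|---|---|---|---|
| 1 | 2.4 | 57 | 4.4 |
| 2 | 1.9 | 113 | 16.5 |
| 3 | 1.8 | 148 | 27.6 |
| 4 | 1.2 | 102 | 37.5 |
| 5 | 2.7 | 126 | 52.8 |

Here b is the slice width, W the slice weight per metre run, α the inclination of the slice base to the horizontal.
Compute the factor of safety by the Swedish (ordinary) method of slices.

FS = 1.13

Ordinary method of slices: FS = Σ[c'·Δl_i + (W_i cosα_i)·tanφ'] / Σ W_i sinα_i, with Δl_i = b_i / cosα_i.
Slice 1: Δl = 2.4/cos4.4° = 2.407 m; N'_1 = 57·cos4.4° = 56.8; c'Δl = 4.81; W sinα = 4.4
Slice 2: Δl = 1.9/cos16.5° = 1.982 m; N'_2 = 113·cos16.5° = 108.3; c'Δl = 3.96; W sinα = 32.1
Slice 3: Δl = 1.8/cos27.6° = 2.031 m; N'_3 = 148·cos27.6° = 131.2; c'Δl = 4.06; W sinα = 68.6
Slice 4: Δl = 1.2/cos37.5° = 1.513 m; N'_4 = 102·cos37.5° = 80.9; c'Δl = 3.03; W sinα = 62.1
Slice 5: Δl = 2.7/cos52.8° = 4.466 m; N'_5 = 126·cos52.8° = 76.2; c'Δl = 8.93; W sinα = 100.4
Σc'Δl = 24.8 kN/m; ΣN' = 453.4 kN/m; ΣW sinα = 267.5 kN/m
Resisting = 24.8 + 453.4·tan31.5° = 24.8 + 277.9 = 302.7 kN/m
FS = 302.7 / 267.5 = 1.131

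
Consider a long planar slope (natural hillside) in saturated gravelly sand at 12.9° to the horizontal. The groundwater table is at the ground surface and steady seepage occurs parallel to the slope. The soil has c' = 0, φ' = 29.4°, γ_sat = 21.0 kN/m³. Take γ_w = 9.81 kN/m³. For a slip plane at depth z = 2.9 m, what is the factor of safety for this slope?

With seepage parallel to the slope and the water table at the surface, the effective normal stress on the slip plane uses the buoyant unit weight γ' = γ_sat − γ_w while the driving shear stress uses γ_sat:
FS = [c' + γ' z cos²β tanφ'] / [γ_sat z sinβ cosβ]
(For c' = 0 this reduces to FS = (γ'/γ_sat)·tanφ'/tanβ.)
γ' = 21.0 − 9.81 = 11.19 kN/m³
Numerator = 0.0 + 11.19·2.9·cos²12.9°·tan29.4° = 0.0 + 11.19·2.9·0.9502·0.5635 = 17.374 kPa
Denominator = 21.0·2.9·sin12.9°·cos12.9° = 21.0·2.9·0.2233·0.9748 = 13.253 kPa
FS = 17.374 / 13.253 = 1.311

FS = 1.31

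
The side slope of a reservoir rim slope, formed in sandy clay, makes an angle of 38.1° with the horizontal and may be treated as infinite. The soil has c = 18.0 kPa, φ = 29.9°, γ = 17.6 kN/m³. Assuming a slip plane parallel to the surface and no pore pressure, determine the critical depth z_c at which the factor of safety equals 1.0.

Setting FS = 1.00 in FS = [c + γz cos²β tanφ] / [γz sinβ cosβ] and solving for z:
z = c / [γ cosβ (FS·sinβ − cosβ·tanφ)]
  = 18.0 / [17.6·cos38.1°·(1.00·sin38.1° − cos38.1°·tan29.9°)]
  = 18.0 / [17.6·0.7869·(1.00·0.6170 − 0.7869·0.5750)]
  = 18.0 / 2.2787 = 7.899 m

z_c = 7.90 m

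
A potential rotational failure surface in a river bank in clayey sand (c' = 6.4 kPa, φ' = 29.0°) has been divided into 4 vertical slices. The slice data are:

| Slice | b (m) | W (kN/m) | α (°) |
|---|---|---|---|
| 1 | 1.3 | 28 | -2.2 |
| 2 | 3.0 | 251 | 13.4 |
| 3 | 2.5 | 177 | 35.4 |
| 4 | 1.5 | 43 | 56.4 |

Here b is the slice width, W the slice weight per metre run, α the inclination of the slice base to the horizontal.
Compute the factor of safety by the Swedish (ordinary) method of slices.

Ordinary method of slices: FS = Σ[c'·Δl_i + (W_i cosα_i)·tanφ'] / Σ W_i sinα_i, with Δl_i = b_i / cosα_i.
Slice 1: Δl = 1.3/cos(-2.2°) = 1.301 m; N'_1 = 28·cos(-2.2°) = 28.0; c'Δl = 8.33; W sinα = -1.1
Slice 2: Δl = 3.0/cos13.4° = 3.084 m; N'_2 = 251·cos13.4° = 244.2; c'Δl = 19.74; W sinα = 58.2
Slice 3: Δl = 2.5/cos35.4° = 3.067 m; N'_3 = 177·cos35.4° = 144.3; c'Δl = 19.63; W sinα = 102.5
Slice 4: Δl = 1.5/cos56.4° = 2.711 m; N'_4 = 43·cos56.4° = 23.8; c'Δl = 17.35; W sinα = 35.8
Σc'Δl = 65.0 kN/m; ΣN' = 440.2 kN/m; ΣW sinα = 195.4 kN/m
Resisting = 65.0 + 440.2·tan29.0° = 65.0 + 244.0 = 309.1 kN/m
FS = 309.1 / 195.4 = 1.581

FS = 1.58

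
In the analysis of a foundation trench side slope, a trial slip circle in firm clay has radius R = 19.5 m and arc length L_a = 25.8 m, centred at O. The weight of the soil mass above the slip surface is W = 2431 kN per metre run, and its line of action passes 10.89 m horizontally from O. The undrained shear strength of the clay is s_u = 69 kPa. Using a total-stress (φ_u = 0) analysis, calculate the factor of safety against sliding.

FS = 1.31

Taking moments about the centre O, the resisting moment is provided by the undrained shear strength acting along the arc:
M_R = s_u·L_a·R = 69·25.80·19.5 = 34713.9 kN·m/m
M_D = W·d = 2431·10.89 = 26473.6 kN·m/m
FS = M_R / M_D = 34713.9 / 26473.6 = 1.311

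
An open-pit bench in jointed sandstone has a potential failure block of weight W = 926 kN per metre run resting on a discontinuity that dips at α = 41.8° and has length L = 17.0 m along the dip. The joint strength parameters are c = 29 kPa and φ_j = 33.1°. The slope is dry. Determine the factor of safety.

Resolving the block weight along and normal to the plane and applying the Mohr–Coulomb strength on the joint:
N' = W cosα = 926·cos41.8° = 690.3 kN/m
Driving force T = W sinα = 926·sin41.8° = 617.2 kN/m
Resisting force R = c·L + N'·tanφ_j = 29·17.0 + 690.3·tan33.1° = 493.0 + 450.0 = 943.0 kN/m
FS = R / T = 943.0 / 617.2 = 1.528

FS = 1.53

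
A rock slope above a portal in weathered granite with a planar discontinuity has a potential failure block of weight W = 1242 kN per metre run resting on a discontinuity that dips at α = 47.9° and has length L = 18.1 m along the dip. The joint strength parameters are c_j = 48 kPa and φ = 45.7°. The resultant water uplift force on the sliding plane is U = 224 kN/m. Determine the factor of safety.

FS = 1.62

Resolving the block weight along and normal to the plane and applying the Mohr–Coulomb strength on the joint:
N' = W cosα − U = 1242·cos47.9° − 224 = 608.7 kN/m
Driving force T = W sinα = 1242·sin47.9° = 921.5 kN/m
Resisting force R = c_j·L + N'·tanφ = 48·18.1 + 608.7·tan45.7° = 868.8 + 623.7 = 1492.5 kN/m
FS = R / T = 1492.5 / 921.5 = 1.620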